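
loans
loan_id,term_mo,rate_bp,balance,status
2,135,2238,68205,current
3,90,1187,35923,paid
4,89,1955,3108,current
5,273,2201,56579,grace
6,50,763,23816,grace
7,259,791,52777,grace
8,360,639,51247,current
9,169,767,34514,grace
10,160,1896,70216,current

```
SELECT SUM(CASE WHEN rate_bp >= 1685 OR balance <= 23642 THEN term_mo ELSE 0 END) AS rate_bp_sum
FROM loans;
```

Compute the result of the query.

657

loan_id=2: ✓ → 135
loan_id=3: ✗
loan_id=4: ✓ → 89
loan_id=5: ✓ → 273
loan_id=6: ✗
loan_id=7: ✗
loan_id=8: ✗
loan_id=9: ✗
loan_id=10: ✓ → 160
rate_bp_sum = 135 + 89 + 273 + 160 = 657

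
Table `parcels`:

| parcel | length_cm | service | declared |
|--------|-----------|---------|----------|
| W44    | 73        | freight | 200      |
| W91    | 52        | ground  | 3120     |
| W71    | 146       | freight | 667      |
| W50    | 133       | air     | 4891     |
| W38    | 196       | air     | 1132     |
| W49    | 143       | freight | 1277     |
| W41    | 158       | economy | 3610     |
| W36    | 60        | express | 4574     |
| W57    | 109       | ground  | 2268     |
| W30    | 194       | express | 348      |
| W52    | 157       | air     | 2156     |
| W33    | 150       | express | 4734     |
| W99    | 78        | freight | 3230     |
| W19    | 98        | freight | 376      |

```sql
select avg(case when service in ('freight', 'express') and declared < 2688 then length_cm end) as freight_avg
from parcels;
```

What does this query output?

130.8

parcel=W44: ✓ → 73
parcel=W91: ✗
parcel=W71: ✓ → 146
parcel=W50: ✗
parcel=W38: ✗
parcel=W49: ✓ → 143
parcel=W41: ✗
parcel=W36: ✗
parcel=W57: ✗
parcel=W30: ✓ → 194
parcel=W52: ✗
parcel=W33: ✗
parcel=W99: ✗
parcel=W19: ✓ → 98
freight_avg = (73 + 146 + 143 + 194 + 98) / 5 = 130.8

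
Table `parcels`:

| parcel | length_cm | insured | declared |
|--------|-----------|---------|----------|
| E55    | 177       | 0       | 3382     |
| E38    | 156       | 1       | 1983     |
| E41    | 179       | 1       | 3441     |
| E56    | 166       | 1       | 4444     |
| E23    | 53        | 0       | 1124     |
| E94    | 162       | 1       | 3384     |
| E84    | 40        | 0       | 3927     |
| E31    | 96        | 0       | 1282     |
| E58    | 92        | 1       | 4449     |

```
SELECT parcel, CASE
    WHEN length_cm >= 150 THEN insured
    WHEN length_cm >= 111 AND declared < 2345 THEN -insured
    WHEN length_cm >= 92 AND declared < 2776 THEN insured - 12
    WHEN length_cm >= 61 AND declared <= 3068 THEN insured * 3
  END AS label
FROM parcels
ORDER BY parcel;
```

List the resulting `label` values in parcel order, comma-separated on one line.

NULL, -12, 1, 1, 0, 1, NULL, NULL, 1

parcel=E23: (no match → NULL) → NULL
parcel=E31: length_cm >= 92 AND declared < 2776 → -12
parcel=E38: length_cm >= 150 → 1
parcel=E41: length_cm >= 150 → 1
parcel=E55: length_cm >= 150 → 0
parcel=E56: length_cm >= 150 → 1
parcel=E58: (no match → NULL) → NULL
parcel=E84: (no match → NULL) → NULL
parcel=E94: length_cm >= 150 → 1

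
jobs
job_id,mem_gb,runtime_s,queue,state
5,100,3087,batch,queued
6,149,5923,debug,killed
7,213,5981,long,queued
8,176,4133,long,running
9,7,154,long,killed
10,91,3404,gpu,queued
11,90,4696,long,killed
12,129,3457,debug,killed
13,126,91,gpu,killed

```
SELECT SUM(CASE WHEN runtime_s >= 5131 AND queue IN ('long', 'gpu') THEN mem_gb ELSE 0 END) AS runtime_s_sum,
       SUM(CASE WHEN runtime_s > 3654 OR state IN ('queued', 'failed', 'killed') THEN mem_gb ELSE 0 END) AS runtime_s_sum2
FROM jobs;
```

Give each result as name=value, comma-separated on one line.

runtime_s_sum=213, runtime_s_sum2=1081

[runtime_s_sum: runtime_s >= 5131 AND queue IN ('long', 'gpu')]
job_id=5: ✗
job_id=6: ✗
job_id=7: ✓ → 213
job_id=8: ✗
job_id=9: ✗
job_id=10: ✗
job_id=11: ✗
job_id=12: ✗
job_id=13: ✗
runtime_s_sum = 213
—
[runtime_s_sum2: runtime_s > 3654 OR state IN ('queued', 'failed', 'killed')]
job_id=5: ✓ → 100
job_id=6: ✓ → 149
job_id=7: ✓ → 213
job_id=8: ✓ → 176
job_id=9: ✓ → 7
job_id=10: ✓ → 91
job_id=11: ✓ → 90
job_id=12: ✓ → 129
job_id=13: ✓ → 126
runtime_s_sum2 = 100 + 149 + 213 + 176 + 7 + 91 + 90 + 129 + 126 = 1081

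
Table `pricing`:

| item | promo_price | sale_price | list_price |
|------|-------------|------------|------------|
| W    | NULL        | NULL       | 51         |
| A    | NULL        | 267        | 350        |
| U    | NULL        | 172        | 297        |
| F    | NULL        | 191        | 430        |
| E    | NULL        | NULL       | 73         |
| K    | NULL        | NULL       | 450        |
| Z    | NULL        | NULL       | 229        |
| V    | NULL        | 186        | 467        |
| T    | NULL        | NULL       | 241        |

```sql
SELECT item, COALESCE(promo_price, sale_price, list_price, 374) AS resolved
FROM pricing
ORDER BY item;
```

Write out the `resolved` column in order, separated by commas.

267, 73, 191, 450, 241, 172, 186, 51, 229

item=A: promo_price=NULL, sale_price=267 → 267
item=E: promo_price=NULL, sale_price=NULL, list_price=73 → 73
item=F: promo_price=NULL, sale_price=191 → 191
item=K: promo_price=NULL, sale_price=NULL, list_price=450 → 450
item=T: promo_price=NULL, sale_price=NULL, list_price=241 → 241
item=U: promo_price=NULL, sale_price=172 → 172
item=V: promo_price=NULL, sale_price=186 → 186
item=W: promo_price=NULL, sale_price=NULL, list_price=51 → 51
item=Z: promo_price=NULL, sale_price=NULL, list_price=229 → 229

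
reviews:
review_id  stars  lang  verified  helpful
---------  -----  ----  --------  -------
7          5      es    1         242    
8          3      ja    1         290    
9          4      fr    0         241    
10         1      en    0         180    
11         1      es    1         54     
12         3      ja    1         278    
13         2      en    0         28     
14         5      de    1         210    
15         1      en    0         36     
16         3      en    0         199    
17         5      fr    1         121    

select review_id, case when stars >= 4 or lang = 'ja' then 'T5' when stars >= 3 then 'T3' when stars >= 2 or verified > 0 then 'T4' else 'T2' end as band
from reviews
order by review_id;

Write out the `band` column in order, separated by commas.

T5, T5, T5, T2, T4, T5, T4, T5, T2, T3, T5

review_id=7: stars >= 4 or lang = 'ja' → T5
review_id=8: stars >= 4 or lang = 'ja' → T5
review_id=9: stars >= 4 or lang = 'ja' → T5
review_id=10: ELSE → T2
review_id=11: stars >= 2 or verified > 0 → T4
review_id=12: stars >= 4 or lang = 'ja' → T5
review_id=13: stars >= 2 or verified > 0 → T4
review_id=14: stars >= 4 or lang = 'ja' → T5
review_id=15: ELSE → T2
review_id=16: stars >= 3 → T3
review_id=17: stars >= 4 or lang = 'ja' → T5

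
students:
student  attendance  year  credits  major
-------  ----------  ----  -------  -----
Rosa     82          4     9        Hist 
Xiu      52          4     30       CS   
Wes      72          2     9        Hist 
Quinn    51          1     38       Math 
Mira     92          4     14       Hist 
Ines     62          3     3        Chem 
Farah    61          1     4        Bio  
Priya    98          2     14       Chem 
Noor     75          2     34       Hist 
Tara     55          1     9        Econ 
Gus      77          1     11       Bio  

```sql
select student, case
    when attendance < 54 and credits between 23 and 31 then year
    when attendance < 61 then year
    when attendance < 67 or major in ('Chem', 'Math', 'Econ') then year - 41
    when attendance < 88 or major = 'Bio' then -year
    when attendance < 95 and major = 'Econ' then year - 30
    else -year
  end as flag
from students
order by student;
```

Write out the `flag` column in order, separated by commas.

-40, -1, -38, -4, -2, -39, 1, -4, 1, -2, 4

student=Farah: attendance < 67 or major in ('Chem', 'Math', 'Econ') → -40
student=Gus: attendance < 88 or major = 'Bio' → -1
student=Ines: attendance < 67 or major in ('Chem', 'Math', 'Econ') → -38
student=Mira: ELSE → -4
student=Noor: attendance < 88 or major = 'Bio' → -2
student=Priya: attendance < 67 or major in ('Chem', 'Math', 'Econ') → -39
student=Quinn: attendance < 61 → 1
student=Rosa: attendance < 88 or major = 'Bio' → -4
student=Tara: attendance < 61 → 1
student=Wes: attendance < 88 or major = 'Bio' → -2
student=Xiu: attendance < 54 and credits between 23 and 31 → 4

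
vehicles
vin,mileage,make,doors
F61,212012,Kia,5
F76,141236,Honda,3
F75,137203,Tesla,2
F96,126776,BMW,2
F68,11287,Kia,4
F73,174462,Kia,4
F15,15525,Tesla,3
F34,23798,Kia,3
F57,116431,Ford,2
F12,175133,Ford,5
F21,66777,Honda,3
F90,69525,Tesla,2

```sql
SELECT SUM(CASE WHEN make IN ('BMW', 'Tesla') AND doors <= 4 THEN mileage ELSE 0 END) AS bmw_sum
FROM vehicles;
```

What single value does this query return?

349029

vin=F61: ✗
vin=F76: ✗
vin=F75: ✓ → 137203
vin=F96: ✓ → 126776
vin=F68: ✗
vin=F73: ✗
vin=F15: ✓ → 15525
vin=F34: ✗
vin=F57: ✗
vin=F12: ✗
vin=F21: ✗
vin=F90: ✓ → 69525
bmw_sum = 137203 + 126776 + 15525 + 69525 = 349029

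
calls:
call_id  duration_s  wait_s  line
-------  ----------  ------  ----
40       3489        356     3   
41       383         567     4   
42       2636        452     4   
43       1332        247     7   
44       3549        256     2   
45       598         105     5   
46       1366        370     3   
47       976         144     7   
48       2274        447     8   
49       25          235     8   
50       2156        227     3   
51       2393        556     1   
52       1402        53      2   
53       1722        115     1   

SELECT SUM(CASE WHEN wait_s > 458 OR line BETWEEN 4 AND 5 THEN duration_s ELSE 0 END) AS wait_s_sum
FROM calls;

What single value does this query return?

6010

call_id=40: ✗
call_id=41: ✓ → 383
call_id=42: ✓ → 2636
call_id=43: ✗
call_id=44: ✗
call_id=45: ✓ → 598
call_id=46: ✗
call_id=47: ✗
call_id=48: ✗
call_id=49: ✗
call_id=50: ✗
call_id=51: ✓ → 2393
call_id=52: ✗
call_id=53: ✗
wait_s_sum = 383 + 2636 + 598 + 2393 = 6010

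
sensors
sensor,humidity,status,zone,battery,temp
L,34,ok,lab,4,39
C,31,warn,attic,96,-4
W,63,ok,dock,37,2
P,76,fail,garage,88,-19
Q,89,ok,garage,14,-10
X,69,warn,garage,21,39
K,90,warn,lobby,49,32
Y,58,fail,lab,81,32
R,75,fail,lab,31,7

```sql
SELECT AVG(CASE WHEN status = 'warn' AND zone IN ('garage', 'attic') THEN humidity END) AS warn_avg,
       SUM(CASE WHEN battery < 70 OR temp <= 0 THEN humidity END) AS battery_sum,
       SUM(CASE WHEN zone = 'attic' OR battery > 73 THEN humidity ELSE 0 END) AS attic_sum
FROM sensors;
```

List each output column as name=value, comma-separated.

warn_avg=50, battery_sum=527, attic_sum=165

[warn_avg: status = 'warn' AND zone IN ('garage', 'attic')]
sensor=L: ✗
sensor=C: ✓ → 31
sensor=W: ✗
sensor=P: ✗
sensor=Q: ✗
sensor=X: ✓ → 69
sensor=K: ✗
sensor=Y: ✗
sensor=R: ✗
warn_avg = (31 + 69) / 2 = 50
—
[battery_sum: battery < 70 OR temp <= 0]
sensor=L: ✓ → 34
sensor=C: ✓ → 31
sensor=W: ✓ → 63
sensor=P: ✓ → 76
sensor=Q: ✓ → 89
sensor=X: ✓ → 69
sensor=K: ✓ → 90
sensor=Y: ✗
sensor=R: ✓ → 75
battery_sum = 34 + 31 + 63 + 76 + 89 + 69 + 90 + 75 = 527
—
[attic_sum: zone = 'attic' OR battery > 73]
sensor=L: ✗
sensor=C: ✓ → 31
sensor=W: ✗
sensor=P: ✓ → 76
sensor=Q: ✗
sensor=X: ✗
sensor=K: ✗
sensor=Y: ✓ → 58
sensor=R: ✗
attic_sum = 31 + 76 + 58 = 165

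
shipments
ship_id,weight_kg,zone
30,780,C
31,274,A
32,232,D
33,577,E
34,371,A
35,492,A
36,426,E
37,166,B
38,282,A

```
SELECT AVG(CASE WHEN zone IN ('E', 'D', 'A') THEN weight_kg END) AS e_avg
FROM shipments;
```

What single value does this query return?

ship_id=30: ✗
ship_id=31: ✓ → 274
ship_id=32: ✓ → 232
ship_id=33: ✓ → 577
ship_id=34: ✓ → 371
ship_id=35: ✓ → 492
ship_id=36: ✓ → 426
ship_id=37: ✗
ship_id=38: ✓ → 282
e_avg = (274 + 232 + 577 + 371 + 492 + 426 + 282) / 7 = 379.1428571429

379.1428571429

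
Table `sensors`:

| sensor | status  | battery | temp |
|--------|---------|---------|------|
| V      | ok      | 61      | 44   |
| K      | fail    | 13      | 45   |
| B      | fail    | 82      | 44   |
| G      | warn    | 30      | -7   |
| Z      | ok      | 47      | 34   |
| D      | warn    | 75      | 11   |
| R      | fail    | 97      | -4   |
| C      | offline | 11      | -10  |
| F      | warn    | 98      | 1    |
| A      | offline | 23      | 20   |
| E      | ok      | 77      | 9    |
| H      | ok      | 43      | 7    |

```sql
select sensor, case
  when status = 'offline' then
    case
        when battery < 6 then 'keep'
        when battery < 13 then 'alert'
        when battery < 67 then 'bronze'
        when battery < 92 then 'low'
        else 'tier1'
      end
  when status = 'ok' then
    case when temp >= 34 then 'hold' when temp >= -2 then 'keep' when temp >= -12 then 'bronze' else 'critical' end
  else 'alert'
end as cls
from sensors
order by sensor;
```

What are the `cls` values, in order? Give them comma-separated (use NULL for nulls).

bronze, alert, alert, alert, keep, alert, alert, keep, alert, alert, hold, hold

sensor=A: status='offline' → inner[battery < 67] → bronze
sensor=B: status='fail' → outer ELSE → alert
sensor=C: status='offline' → inner[battery < 13] → alert
sensor=D: status='warn' → outer ELSE → alert
sensor=E: status='ok' → inner[temp >= -2] → keep
sensor=F: status='warn' → outer ELSE → alert
sensor=G: status='warn' → outer ELSE → alert
sensor=H: status='ok' → inner[temp >= -2] → keep
sensor=K: status='fail' → outer ELSE → alert
sensor=R: status='fail' → outer ELSE → alert
sensor=V: status='ok' → inner[temp >= 34] → hold
sensor=Z: status='ok' → inner[temp >= 34] → hold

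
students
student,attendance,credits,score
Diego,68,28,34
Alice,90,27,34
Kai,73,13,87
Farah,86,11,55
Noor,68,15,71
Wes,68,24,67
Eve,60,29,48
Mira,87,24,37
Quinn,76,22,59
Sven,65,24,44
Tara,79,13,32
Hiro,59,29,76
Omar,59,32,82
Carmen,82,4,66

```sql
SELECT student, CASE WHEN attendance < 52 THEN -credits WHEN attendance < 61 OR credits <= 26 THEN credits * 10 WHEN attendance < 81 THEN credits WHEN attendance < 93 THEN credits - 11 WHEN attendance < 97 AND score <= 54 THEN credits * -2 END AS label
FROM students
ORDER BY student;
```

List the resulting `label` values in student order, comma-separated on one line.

16, 40, 28, 290, 110, 290, 130, 240, 150, 320, 220, 240, 130, 240

student=Alice: attendance < 93 → 16
student=Carmen: attendance < 61 OR credits <= 26 → 40
student=Diego: attendance < 81 → 28
student=Eve: attendance < 61 OR credits <= 26 → 290
student=Farah: attendance < 61 OR credits <= 26 → 110
student=Hiro: attendance < 61 OR credits <= 26 → 290
student=Kai: attendance < 61 OR credits <= 26 → 130
student=Mira: attendance < 61 OR credits <= 26 → 240
student=Noor: attendance < 61 OR credits <= 26 → 150
student=Omar: attendance < 61 OR credits <= 26 → 320
student=Quinn: attendance < 61 OR credits <= 26 → 220
student=Sven: attendance < 61 OR credits <= 26 → 240
student=Tara: attendance < 61 OR credits <= 26 → 130
student=Wes: attendance < 61 OR credits <= 26 → 240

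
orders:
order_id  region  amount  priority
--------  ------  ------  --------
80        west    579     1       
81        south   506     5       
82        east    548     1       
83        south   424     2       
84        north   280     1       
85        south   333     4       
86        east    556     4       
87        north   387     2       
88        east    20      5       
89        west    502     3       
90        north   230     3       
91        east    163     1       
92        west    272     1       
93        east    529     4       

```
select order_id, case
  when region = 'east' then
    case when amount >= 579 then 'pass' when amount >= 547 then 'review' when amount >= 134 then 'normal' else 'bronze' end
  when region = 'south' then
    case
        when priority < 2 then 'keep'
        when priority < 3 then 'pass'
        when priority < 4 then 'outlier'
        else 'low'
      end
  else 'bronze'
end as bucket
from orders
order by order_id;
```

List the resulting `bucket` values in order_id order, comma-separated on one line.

bronze, low, review, pass, bronze, low, review, bronze, bronze, bronze, bronze, normal, bronze, normal

order_id=80: region='west' → outer ELSE → bronze
order_id=81: region='south' → inner[ELSE] → low
order_id=82: region='east' → inner[amount >= 547] → review
order_id=83: region='south' → inner[priority < 3] → pass
order_id=84: region='north' → outer ELSE → bronze
order_id=85: region='south' → inner[ELSE] → low
order_id=86: region='east' → inner[amount >= 547] → review
order_id=87: region='north' → outer ELSE → bronze
order_id=88: region='east' → inner[ELSE] → bronze
order_id=89: region='west' → outer ELSE → bronze
order_id=90: region='north' → outer ELSE → bronze
order_id=91: region='east' → inner[amount >= 134] → normal
order_id=92: region='west' → outer ELSE → bronze
order_id=93: region='east' → inner[amount >= 134] → normal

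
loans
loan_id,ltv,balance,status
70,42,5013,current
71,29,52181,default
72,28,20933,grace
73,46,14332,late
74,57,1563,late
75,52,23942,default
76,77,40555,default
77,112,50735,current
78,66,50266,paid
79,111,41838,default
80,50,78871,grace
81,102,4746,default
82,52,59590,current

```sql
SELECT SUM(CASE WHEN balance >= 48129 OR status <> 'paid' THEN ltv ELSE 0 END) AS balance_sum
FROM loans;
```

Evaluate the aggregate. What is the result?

loan_id=70: ✓ → 42
loan_id=71: ✓ → 29
loan_id=72: ✓ → 28
loan_id=73: ✓ → 46
loan_id=74: ✓ → 57
loan_id=75: ✓ → 52
loan_id=76: ✓ → 77
loan_id=77: ✓ → 112
loan_id=78: ✓ → 66
loan_id=79: ✓ → 111
loan_id=80: ✓ → 50
loan_id=81: ✓ → 102
loan_id=82: ✓ → 52
balance_sum = 42 + 29 + 28 + 46 + 57 + 52 + 77 + 112 + 66 + 111 + 50 + 102 + 52 = 824

824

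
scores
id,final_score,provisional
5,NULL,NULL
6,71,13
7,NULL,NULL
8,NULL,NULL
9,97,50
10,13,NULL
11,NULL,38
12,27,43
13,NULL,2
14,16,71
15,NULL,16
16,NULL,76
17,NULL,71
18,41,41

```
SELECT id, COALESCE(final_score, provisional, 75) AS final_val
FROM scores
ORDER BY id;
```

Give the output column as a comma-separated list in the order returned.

75, 71, 75, 75, 97, 13, 38, 27, 2, 16, 16, 76, 71, 41

id=5: final_score=NULL, provisional=NULL, → literal 75 → 75
id=6: final_score=71 → 71
id=7: final_score=NULL, provisional=NULL, → literal 75 → 75
id=8: final_score=NULL, provisional=NULL, → literal 75 → 75
id=9: final_score=97 → 97
id=10: final_score=13 → 13
id=11: final_score=NULL, provisional=38 → 38
id=12: final_score=27 → 27
id=13: final_score=NULL, provisional=2 → 2
id=14: final_score=16 → 16
id=15: final_score=NULL, provisional=16 → 16
id=16: final_score=NULL, provisional=76 → 76
id=17: final_score=NULL, provisional=71 → 71
id=18: final_score=41 → 41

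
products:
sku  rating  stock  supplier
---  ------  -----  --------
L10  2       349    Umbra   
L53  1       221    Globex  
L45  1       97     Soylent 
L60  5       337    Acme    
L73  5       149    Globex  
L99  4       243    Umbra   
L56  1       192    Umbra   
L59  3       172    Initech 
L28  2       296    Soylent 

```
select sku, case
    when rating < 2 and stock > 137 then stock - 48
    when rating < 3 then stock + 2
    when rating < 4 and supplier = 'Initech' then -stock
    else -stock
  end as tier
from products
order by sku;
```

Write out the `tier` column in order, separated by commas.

sku=L10: rating < 3 → 351
sku=L28: rating < 3 → 298
sku=L45: rating < 3 → 99
sku=L53: rating < 2 and stock > 137 → 173
sku=L56: rating < 2 and stock > 137 → 144
sku=L59: rating < 4 and supplier = 'Initech' → -172
sku=L60: ELSE → -337
sku=L73: ELSE → -149
sku=L99: ELSE → -243

351, 298, 99, 173, 144, -172, -337, -149, -243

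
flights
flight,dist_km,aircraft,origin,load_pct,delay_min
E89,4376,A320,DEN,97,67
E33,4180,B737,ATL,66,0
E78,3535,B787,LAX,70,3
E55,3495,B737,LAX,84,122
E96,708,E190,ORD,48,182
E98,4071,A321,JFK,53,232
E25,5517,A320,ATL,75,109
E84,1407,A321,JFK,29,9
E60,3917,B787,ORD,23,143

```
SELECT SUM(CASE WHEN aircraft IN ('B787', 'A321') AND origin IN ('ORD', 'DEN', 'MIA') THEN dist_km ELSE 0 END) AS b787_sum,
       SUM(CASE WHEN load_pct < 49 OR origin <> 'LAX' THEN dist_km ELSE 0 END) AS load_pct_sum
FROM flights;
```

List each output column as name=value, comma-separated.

b787_sum=3917, load_pct_sum=24176

[b787_sum: aircraft IN ('B787', 'A321') AND origin IN ('ORD', 'DEN', 'MIA')]
flight=E89: ✗
flight=E33: ✗
flight=E78: ✗
flight=E55: ✗
flight=E96: ✗
flight=E98: ✗
flight=E25: ✗
flight=E84: ✗
flight=E60: ✓ → 3917
b787_sum = 3917
—
[load_pct_sum: load_pct < 49 OR origin <> 'LAX']
flight=E89: ✓ → 4376
flight=E33: ✓ → 4180
flight=E78: ✗
flight=E55: ✗
flight=E96: ✓ → 708
flight=E98: ✓ → 4071
flight=E25: ✓ → 5517
flight=E84: ✓ → 1407
flight=E60: ✓ → 3917
load_pct_sum = 4376 + 4180 + 708 + 4071 + 5517 + 1407 + 3917 = 24176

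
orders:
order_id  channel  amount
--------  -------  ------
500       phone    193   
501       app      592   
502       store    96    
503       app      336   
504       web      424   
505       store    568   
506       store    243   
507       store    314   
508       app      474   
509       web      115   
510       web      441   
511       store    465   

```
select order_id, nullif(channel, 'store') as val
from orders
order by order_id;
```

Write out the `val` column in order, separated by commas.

phone, app, NULL, app, web, NULL, NULL, NULL, app, web, web, NULL

order_id=500: channel=phone vs store: differ → phone
order_id=501: channel=app vs store: differ → app
order_id=502: channel=store vs store: equal → NULL
order_id=503: channel=app vs store: differ → app
order_id=504: channel=web vs store: differ → web
order_id=505: channel=store vs store: equal → NULL
order_id=506: channel=store vs store: equal → NULL
order_id=507: channel=store vs store: equal → NULL
order_id=508: channel=app vs store: differ → app
order_id=509: channel=web vs store: differ → web
order_id=510: channel=web vs store: differ → web
order_id=511: channel=store vs store: equal → NULL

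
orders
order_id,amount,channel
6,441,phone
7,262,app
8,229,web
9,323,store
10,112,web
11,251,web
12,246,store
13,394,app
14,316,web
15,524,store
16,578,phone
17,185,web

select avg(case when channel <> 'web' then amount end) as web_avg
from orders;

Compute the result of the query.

395.4285714286

order_id=6: ✓ → 441
order_id=7: ✓ → 262
order_id=8: ✗
order_id=9: ✓ → 323
order_id=10: ✗
order_id=11: ✗
order_id=12: ✓ → 246
order_id=13: ✓ → 394
order_id=14: ✗
order_id=15: ✓ → 524
order_id=16: ✓ → 578
order_id=17: ✗
web_avg = (441 + 262 + 323 + 246 + 394 + 524 + 578) / 7 = 395.4285714286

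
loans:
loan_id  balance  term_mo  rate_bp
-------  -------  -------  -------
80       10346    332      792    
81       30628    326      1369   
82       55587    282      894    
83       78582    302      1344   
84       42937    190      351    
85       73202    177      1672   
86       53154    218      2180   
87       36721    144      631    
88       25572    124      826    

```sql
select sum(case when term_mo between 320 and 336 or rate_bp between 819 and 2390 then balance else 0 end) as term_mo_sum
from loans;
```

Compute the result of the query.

327071

loan_id=80: ✓ → 10346
loan_id=81: ✓ → 30628
loan_id=82: ✓ → 55587
loan_id=83: ✓ → 78582
loan_id=84: ✗
loan_id=85: ✓ → 73202
loan_id=86: ✓ → 53154
loan_id=87: ✗
loan_id=88: ✓ → 25572
term_mo_sum = 10346 + 30628 + 55587 + 78582 + 73202 + 53154 + 25572 = 327071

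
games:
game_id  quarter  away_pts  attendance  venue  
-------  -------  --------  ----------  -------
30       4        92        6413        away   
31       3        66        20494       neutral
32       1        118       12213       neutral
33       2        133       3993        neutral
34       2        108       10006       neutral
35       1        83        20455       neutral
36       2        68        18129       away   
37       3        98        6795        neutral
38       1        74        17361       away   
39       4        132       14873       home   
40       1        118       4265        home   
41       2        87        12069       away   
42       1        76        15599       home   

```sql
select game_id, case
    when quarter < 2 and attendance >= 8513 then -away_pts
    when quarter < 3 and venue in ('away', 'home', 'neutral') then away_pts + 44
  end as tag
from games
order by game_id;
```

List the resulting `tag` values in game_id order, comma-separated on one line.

game_id=30: (no match → NULL) → NULL
game_id=31: (no match → NULL) → NULL
game_id=32: quarter < 2 and attendance >= 8513 → -118
game_id=33: quarter < 3 and venue in ('away', 'home', 'neutral') → 177
game_id=34: quarter < 3 and venue in ('away', 'home', 'neutral') → 152
game_id=35: quarter < 2 and attendance >= 8513 → -83
game_id=36: quarter < 3 and venue in ('away', 'home', 'neutral') → 112
game_id=37: (no match → NULL) → NULL
game_id=38: quarter < 2 and attendance >= 8513 → -74
game_id=39: (no match → NULL) → NULL
game_id=40: quarter < 3 and venue in ('away', 'home', 'neutral') → 162
game_id=41: quarter < 3 and venue in ('away', 'home', 'neutral') → 131
game_id=42: quarter < 2 and attendance >= 8513 → -76

NULL, NULL, -118, 177, 152, -83, 112, NULL, -74, NULL, 162, 131, -76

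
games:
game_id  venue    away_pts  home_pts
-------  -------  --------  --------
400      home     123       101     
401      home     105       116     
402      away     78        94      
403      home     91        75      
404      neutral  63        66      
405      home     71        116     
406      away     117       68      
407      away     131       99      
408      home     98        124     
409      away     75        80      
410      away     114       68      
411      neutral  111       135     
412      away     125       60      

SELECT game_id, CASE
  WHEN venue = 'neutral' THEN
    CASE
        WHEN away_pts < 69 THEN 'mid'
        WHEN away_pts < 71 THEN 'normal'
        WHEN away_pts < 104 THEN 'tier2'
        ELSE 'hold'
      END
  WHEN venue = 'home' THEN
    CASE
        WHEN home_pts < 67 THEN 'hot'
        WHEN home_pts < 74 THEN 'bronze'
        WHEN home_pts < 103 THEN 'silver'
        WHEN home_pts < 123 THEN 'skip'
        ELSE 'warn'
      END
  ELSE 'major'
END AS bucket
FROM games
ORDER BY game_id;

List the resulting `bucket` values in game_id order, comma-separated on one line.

game_id=400: venue='home' → inner[home_pts < 103] → silver
game_id=401: venue='home' → inner[home_pts < 123] → skip
game_id=402: venue='away' → outer ELSE → major
game_id=403: venue='home' → inner[home_pts < 103] → silver
game_id=404: venue='neutral' → inner[away_pts < 69] → mid
game_id=405: venue='home' → inner[home_pts < 123] → skip
game_id=406: venue='away' → outer ELSE → major
game_id=407: venue='away' → outer ELSE → major
game_id=408: venue='home' → inner[ELSE] → warn
game_id=409: venue='away' → outer ELSE → major
game_id=410: venue='away' → outer ELSE → major
game_id=411: venue='neutral' → inner[ELSE] → hold
game_id=412: venue='away' → outer ELSE → major

silver, skip, major, silver, mid, skip, major, major, warn, major, major, hold, major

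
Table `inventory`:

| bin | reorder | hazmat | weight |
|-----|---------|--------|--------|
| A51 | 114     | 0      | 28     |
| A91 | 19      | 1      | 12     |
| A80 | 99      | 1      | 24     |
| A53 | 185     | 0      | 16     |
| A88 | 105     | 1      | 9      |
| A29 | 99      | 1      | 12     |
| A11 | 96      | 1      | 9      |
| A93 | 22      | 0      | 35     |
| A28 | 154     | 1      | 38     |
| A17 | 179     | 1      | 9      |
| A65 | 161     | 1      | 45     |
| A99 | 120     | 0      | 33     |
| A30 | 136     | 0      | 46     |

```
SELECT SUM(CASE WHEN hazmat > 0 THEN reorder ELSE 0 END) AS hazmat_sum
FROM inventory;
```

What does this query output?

912

bin=A51: ✗
bin=A91: ✓ → 19
bin=A80: ✓ → 99
bin=A53: ✗
bin=A88: ✓ → 105
bin=A29: ✓ → 99
bin=A11: ✓ → 96
bin=A93: ✗
bin=A28: ✓ → 154
bin=A17: ✓ → 179
bin=A65: ✓ → 161
bin=A99: ✗
bin=A30: ✗
hazmat_sum = 19 + 99 + 105 + 99 + 96 + 154 + 179 + 161 = 912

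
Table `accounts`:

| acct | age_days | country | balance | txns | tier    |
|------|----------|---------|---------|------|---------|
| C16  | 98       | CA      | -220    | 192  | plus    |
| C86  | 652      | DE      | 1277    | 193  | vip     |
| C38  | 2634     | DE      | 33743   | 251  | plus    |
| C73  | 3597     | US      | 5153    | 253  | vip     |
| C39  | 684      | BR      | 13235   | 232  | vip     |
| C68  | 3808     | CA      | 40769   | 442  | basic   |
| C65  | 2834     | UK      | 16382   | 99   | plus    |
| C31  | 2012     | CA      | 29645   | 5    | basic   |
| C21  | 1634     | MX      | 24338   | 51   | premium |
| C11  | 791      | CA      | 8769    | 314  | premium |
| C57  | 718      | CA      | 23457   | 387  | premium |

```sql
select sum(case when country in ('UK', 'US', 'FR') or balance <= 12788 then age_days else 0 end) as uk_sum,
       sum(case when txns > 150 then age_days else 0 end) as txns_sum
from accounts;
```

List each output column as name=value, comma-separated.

[uk_sum: country in ('UK', 'US', 'FR') or balance <= 12788]
acct=C16: ✓ → 98
acct=C86: ✓ → 652
acct=C38: ✗
acct=C73: ✓ → 3597
acct=C39: ✗
acct=C68: ✗
acct=C65: ✓ → 2834
acct=C31: ✗
acct=C21: ✗
acct=C11: ✓ → 791
acct=C57: ✗
uk_sum = 98 + 652 + 3597 + 2834 + 791 = 7972
—
[txns_sum: txns > 150]
acct=C16: ✓ → 98
acct=C86: ✓ → 652
acct=C38: ✓ → 2634
acct=C73: ✓ → 3597
acct=C39: ✓ → 684
acct=C68: ✓ → 3808
acct=C65: ✗
acct=C31: ✗
acct=C21: ✗
acct=C11: ✓ → 791
acct=C57: ✓ → 718
txns_sum = 98 + 652 + 2634 + 3597 + 684 + 3808 + 791 + 718 = 12982

uk_sum=7972, txns_sum=12982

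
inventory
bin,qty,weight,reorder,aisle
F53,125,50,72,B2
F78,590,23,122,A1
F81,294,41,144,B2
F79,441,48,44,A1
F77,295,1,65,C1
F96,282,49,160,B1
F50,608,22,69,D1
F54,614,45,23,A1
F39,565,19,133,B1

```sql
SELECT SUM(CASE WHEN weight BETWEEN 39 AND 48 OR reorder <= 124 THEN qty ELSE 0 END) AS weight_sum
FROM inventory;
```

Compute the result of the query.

2967

bin=F53: ✓ → 125
bin=F78: ✓ → 590
bin=F81: ✓ → 294
bin=F79: ✓ → 441
bin=F77: ✓ → 295
bin=F96: ✗
bin=F50: ✓ → 608
bin=F54: ✓ → 614
bin=F39: ✗
weight_sum = 125 + 590 + 294 + 441 + 295 + 608 + 614 = 2967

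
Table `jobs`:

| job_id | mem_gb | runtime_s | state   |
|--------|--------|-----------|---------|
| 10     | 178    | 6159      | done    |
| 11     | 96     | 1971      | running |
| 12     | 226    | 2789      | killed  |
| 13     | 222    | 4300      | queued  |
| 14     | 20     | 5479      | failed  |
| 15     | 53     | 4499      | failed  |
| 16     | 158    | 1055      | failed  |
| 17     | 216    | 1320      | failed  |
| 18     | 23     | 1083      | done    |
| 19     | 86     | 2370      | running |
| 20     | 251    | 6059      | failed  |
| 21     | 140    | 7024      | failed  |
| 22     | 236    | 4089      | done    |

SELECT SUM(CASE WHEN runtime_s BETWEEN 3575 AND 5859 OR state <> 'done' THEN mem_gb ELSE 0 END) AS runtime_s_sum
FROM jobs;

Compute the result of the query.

1704

job_id=10: ✗
job_id=11: ✓ → 96
job_id=12: ✓ → 226
job_id=13: ✓ → 222
job_id=14: ✓ → 20
job_id=15: ✓ → 53
job_id=16: ✓ → 158
job_id=17: ✓ → 216
job_id=18: ✗
job_id=19: ✓ → 86
job_id=20: ✓ → 251
job_id=21: ✓ → 140
job_id=22: ✓ → 236
runtime_s_sum = 96 + 226 + 222 + 20 + 53 + 158 + 216 + 86 + 251 + 140 + 236 = 1704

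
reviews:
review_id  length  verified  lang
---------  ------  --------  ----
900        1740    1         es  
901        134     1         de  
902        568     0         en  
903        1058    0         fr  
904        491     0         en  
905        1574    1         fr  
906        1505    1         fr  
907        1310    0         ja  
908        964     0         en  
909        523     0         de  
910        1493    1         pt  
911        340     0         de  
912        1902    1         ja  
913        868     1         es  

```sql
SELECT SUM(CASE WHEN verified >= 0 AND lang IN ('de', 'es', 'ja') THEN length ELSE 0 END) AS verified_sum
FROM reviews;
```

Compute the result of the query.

review_id=900: ✓ → 1740
review_id=901: ✓ → 134
review_id=902: ✗
review_id=903: ✗
review_id=904: ✗
review_id=905: ✗
review_id=906: ✗
review_id=907: ✓ → 1310
review_id=908: ✗
review_id=909: ✓ → 523
review_id=910: ✗
review_id=911: ✓ → 340
review_id=912: ✓ → 1902
review_id=913: ✓ → 868
verified_sum = 1740 + 134 + 1310 + 523 + 340 + 1902 + 868 = 6817

6817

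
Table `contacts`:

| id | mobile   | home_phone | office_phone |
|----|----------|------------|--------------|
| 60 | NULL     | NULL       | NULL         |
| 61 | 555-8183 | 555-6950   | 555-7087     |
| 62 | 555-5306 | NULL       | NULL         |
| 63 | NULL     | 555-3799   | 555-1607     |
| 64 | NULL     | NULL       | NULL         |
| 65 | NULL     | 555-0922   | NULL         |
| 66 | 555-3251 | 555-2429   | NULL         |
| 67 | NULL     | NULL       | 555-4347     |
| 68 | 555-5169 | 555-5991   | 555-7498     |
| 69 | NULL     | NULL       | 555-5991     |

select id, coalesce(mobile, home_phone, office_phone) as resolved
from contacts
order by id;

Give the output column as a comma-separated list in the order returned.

id=60: mobile=NULL, home_phone=NULL, office_phone=NULL (all NULL) → NULL
id=61: mobile=555-8183 → 555-8183
id=62: mobile=555-5306 → 555-5306
id=63: mobile=NULL, home_phone=555-3799 → 555-3799
id=64: mobile=NULL, home_phone=NULL, office_phone=NULL (all NULL) → NULL
id=65: mobile=NULL, home_phone=555-0922 → 555-0922
id=66: mobile=555-3251 → 555-3251
id=67: mobile=NULL, home_phone=NULL, office_phone=555-4347 → 555-4347
id=68: mobile=555-5169 → 555-5169
id=69: mobile=NULL, home_phone=NULL, office_phone=555-5991 → 555-5991

NULL, 555-8183, 555-5306, 555-3799, NULL, 555-0922, 555-3251, 555-4347, 555-5169, 555-5991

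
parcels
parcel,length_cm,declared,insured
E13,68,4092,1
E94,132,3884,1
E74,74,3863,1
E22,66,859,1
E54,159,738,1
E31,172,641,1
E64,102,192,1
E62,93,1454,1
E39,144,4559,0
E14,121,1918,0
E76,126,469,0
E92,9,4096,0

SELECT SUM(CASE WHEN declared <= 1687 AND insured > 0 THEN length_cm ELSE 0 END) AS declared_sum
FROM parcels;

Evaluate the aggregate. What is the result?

592

parcel=E13: ✗
parcel=E94: ✗
parcel=E74: ✗
parcel=E22: ✓ → 66
parcel=E54: ✓ → 159
parcel=E31: ✓ → 172
parcel=E64: ✓ → 102
parcel=E62: ✓ → 93
parcel=E39: ✗
parcel=E14: ✗
parcel=E76: ✗
parcel=E92: ✗
declared_sum = 66 + 159 + 172 + 102 + 93 = 592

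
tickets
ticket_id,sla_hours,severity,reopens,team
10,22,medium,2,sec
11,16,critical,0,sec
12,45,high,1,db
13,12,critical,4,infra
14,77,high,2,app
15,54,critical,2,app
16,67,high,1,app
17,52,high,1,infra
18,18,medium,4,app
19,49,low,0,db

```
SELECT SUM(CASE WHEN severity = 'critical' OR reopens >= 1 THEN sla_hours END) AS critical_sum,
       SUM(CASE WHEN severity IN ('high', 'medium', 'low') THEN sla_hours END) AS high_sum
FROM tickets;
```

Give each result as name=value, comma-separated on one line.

critical_sum=363, high_sum=330

[critical_sum: severity = 'critical' OR reopens >= 1]
ticket_id=10: ✓ → 22
ticket_id=11: ✓ → 16
ticket_id=12: ✓ → 45
ticket_id=13: ✓ → 12
ticket_id=14: ✓ → 77
ticket_id=15: ✓ → 54
ticket_id=16: ✓ → 67
ticket_id=17: ✓ → 52
ticket_id=18: ✓ → 18
ticket_id=19: ✗
critical_sum = 22 + 16 + 45 + 12 + 77 + 54 + 67 + 52 + 18 = 363
—
[high_sum: severity IN ('high', 'medium', 'low')]
ticket_id=10: ✓ → 22
ticket_id=11: ✗
ticket_id=12: ✓ → 45
ticket_id=13: ✗
ticket_id=14: ✓ → 77
ticket_id=15: ✗
ticket_id=16: ✓ → 67
ticket_id=17: ✓ → 52
ticket_id=18: ✓ → 18
ticket_id=19: ✓ → 49
high_sum = 22 + 45 + 77 + 67 + 52 + 18 + 49 = 330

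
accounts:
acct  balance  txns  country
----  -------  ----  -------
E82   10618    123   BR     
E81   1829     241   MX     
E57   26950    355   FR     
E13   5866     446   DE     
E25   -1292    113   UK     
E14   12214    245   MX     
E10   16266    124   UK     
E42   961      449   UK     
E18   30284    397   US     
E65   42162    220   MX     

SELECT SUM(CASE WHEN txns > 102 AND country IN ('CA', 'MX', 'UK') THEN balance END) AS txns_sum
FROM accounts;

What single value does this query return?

72140

acct=E82: ✗
acct=E81: ✓ → 1829
acct=E57: ✗
acct=E13: ✗
acct=E25: ✓ → -1292
acct=E14: ✓ → 12214
acct=E10: ✓ → 16266
acct=E42: ✓ → 961
acct=E18: ✗
acct=E65: ✓ → 42162
txns_sum = 1829 + -1292 + 12214 + 16266 + 961 + 42162 = 72140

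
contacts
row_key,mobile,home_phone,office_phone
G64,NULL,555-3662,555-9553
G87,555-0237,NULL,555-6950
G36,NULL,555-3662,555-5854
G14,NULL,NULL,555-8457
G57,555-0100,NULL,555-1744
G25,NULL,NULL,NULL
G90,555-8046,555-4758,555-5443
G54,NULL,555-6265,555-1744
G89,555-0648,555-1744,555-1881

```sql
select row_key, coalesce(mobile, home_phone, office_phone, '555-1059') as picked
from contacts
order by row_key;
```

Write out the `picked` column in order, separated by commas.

555-8457, 555-1059, 555-3662, 555-6265, 555-0100, 555-3662, 555-0237, 555-0648, 555-8046

row_key=G14: mobile=NULL, home_phone=NULL, office_phone=555-8457 → 555-8457
row_key=G25: mobile=NULL, home_phone=NULL, office_phone=NULL, → literal 555-1059 → 555-1059
row_key=G36: mobile=NULL, home_phone=555-3662 → 555-3662
row_key=G54: mobile=NULL, home_phone=555-6265 → 555-6265
row_key=G57: mobile=555-0100 → 555-0100
row_key=G64: mobile=NULL, home_phone=555-3662 → 555-3662
row_key=G87: mobile=555-0237 → 555-0237
row_key=G89: mobile=555-0648 → 555-0648
row_key=G90: mobile=555-8046 → 555-8046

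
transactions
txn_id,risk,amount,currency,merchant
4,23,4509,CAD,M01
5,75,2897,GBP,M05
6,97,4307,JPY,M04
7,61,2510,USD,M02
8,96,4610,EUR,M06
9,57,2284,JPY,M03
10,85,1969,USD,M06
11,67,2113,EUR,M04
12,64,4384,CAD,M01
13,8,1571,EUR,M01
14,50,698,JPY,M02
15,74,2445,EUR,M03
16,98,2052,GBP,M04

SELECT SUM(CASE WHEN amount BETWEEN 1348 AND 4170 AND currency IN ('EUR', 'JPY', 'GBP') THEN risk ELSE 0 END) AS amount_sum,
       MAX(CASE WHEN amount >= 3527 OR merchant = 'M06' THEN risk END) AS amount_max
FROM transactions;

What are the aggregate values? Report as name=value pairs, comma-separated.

[amount_sum: amount BETWEEN 1348 AND 4170 AND currency IN ('EUR', 'JPY', 'GBP')]
txn_id=4: ✗
txn_id=5: ✓ → 75
txn_id=6: ✗
txn_id=7: ✗
txn_id=8: ✗
txn_id=9: ✓ → 57
txn_id=10: ✗
txn_id=11: ✓ → 67
txn_id=12: ✗
txn_id=13: ✓ → 8
txn_id=14: ✗
txn_id=15: ✓ → 74
txn_id=16: ✓ → 98
amount_sum = 75 + 57 + 67 + 8 + 74 + 98 = 379
—
[amount_max: amount >= 3527 OR merchant = 'M06']
txn_id=4: ✓ → 23
txn_id=5: ✗
txn_id=6: ✓ → 97
txn_id=7: ✗
txn_id=8: ✓ → 96
txn_id=9: ✗
txn_id=10: ✓ → 85
txn_id=11: ✗
txn_id=12: ✓ → 64
txn_id=13: ✗
txn_id=14: ✗
txn_id=15: ✗
txn_id=16: ✗
amount_max = MAX(23, 97, 96, 85, 64) = 97

amount_sum=379, amount_max=97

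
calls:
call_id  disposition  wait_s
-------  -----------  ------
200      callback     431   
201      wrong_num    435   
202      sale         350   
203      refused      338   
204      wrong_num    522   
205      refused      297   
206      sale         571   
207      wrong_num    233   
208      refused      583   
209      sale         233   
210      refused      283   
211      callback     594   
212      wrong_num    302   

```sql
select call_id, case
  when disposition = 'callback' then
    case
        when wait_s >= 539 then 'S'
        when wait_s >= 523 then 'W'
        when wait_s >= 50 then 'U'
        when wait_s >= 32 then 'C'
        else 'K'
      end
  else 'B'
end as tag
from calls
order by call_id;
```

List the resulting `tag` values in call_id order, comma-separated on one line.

U, B, B, B, B, B, B, B, B, B, B, S, B

call_id=200: disposition='callback' → inner[wait_s >= 50] → U
call_id=201: disposition='wrong_num' → outer ELSE → B
call_id=202: disposition='sale' → outer ELSE → B
call_id=203: disposition='refused' → outer ELSE → B
call_id=204: disposition='wrong_num' → outer ELSE → B
call_id=205: disposition='refused' → outer ELSE → B
call_id=206: disposition='sale' → outer ELSE → B
call_id=207: disposition='wrong_num' → outer ELSE → B
call_id=208: disposition='refused' → outer ELSE → B
call_id=209: disposition='sale' → outer ELSE → B
call_id=210: disposition='refused' → outer ELSE → B
call_id=211: disposition='callback' → inner[wait_s >= 539] → S
call_id=212: disposition='wrong_num' → outer ELSE → B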